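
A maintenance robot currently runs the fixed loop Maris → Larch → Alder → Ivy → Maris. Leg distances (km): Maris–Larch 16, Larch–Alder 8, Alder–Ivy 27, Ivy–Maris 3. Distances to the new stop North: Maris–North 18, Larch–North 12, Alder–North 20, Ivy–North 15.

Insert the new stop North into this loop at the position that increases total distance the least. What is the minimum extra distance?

Adding 8 km by placing North on the Alder–Ivy leg.

Insertion cost between consecutive stops i–j is d(i,North) + d(North,j) − d(i,j):
  between Maris and Larch: 18 + 12 − 16 = 14
  between Larch and Alder: 12 + 20 − 8 = 24
  between Alder and Ivy: 20 + 15 − 27 = 8
  between Ivy and Maris: 15 + 18 − 3 = 30
Cheapest insertion is between Alder and Ivy, adding 8.
New total = 54 + 8 = 62.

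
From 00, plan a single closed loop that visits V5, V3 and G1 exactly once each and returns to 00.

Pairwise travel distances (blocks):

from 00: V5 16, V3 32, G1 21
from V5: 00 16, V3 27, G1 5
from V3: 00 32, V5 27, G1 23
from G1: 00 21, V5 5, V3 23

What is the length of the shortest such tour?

Minimum total distance: 76 blocks.

There are 3 distinct closed tours to check (reversals are equivalent).
00 → V5 → V3 → G1 → 00: 16+27+23+21 = 87
00 → V5 → G1 → V3 → 00: 16+5+23+32 = 76
00 → V3 → V5 → G1 → 00: 32+27+5+21 = 85
The minimum is 76.
One optimal route: 00 → V5 → G1 → V3 → 00 (or its reverse).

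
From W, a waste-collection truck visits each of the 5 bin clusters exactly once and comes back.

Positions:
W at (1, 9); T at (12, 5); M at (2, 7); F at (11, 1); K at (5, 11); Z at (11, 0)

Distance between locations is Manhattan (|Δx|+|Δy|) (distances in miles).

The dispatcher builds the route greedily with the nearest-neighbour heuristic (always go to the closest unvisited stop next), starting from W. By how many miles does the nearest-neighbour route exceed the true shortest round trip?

From W: M=3, K=6, T=15, F=18, Z=19 → choose M (3).
From M: K=7, T=12, F=15, Z=16 → choose K (7).
From K: T=13, F=16, Z=17 → choose T (13).
From T: F=5, Z=6 → choose F (5).
From F: Z=1 → choose Z (1).
NN route W → M → K → T → F → Z → W costs 48.
Optimal: W → M → T → F → Z → K → W costs 44 (by enumerating all 60 distinct tours).
Excess = 48 − 44 = 4.

The nearest-neighbour route is 4 miles longer than optimal.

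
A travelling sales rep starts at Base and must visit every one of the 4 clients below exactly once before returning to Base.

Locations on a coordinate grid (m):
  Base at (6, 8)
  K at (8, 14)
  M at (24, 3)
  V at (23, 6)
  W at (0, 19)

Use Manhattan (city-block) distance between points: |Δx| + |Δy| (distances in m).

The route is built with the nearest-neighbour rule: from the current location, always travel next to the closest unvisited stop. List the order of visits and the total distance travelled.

At Base the remaining stops are K 8, W 17, V 19, M 23; go to K.
At K the remaining stops are W 13, V 23, M 27; go to W.
At W the remaining stops are V 36, M 40; go to V.
At V the remaining stops are M 4; go to M.
Return M→Base: 23.
Total = 8 + 13 + 36 + 4 + 23 = 84.

Nearest-neighbour total = 84 m; route Base → K → W → V → M → Base.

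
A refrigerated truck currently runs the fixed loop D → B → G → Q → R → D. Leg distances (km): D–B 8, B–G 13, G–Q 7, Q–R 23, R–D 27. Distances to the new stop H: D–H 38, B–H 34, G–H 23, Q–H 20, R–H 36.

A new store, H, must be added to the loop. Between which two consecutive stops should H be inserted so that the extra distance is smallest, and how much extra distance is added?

+33 km — insert H between Q and R.

Insertion cost between consecutive stops i–j is d(i,H) + d(H,j) − d(i,j):
  between D and B: 38 + 34 − 8 = 64
  between B and G: 34 + 23 − 13 = 44
  between G and Q: 23 + 20 − 7 = 36
  between Q and R: 20 + 36 − 23 = 33
  between R and D: 36 + 38 − 27 = 47
Cheapest insertion is between Q and R, adding 33.
New total = 78 + 33 = 111.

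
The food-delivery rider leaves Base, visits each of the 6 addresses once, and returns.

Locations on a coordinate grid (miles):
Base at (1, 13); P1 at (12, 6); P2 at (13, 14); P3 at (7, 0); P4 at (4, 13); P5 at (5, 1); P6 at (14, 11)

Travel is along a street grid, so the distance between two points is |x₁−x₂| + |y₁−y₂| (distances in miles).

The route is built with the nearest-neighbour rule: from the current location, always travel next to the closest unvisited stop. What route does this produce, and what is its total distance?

From Base: distances to unvisited — P4=3, P2=13, P6=15, P5=16, P1=18, P3=19. Nearest is P4 (3).
From P4: distances to unvisited — P2=10, P6=12, P5=13, P1=15, P3=16. Nearest is P2 (10).
From P2: distances to unvisited — P6=4, P1=9, P3=20, P5=21. Nearest is P6 (4).
From P6: distances to unvisited — P1=7, P3=18, P5=19. Nearest is P1 (7).
From P1: distances to unvisited — P3=11, P5=12. Nearest is P3 (11).
From P3: distances to unvisited — P5=3. Nearest is P5 (3).
Return P5→Base: 16.
Total = 3 + 10 + 4 + 7 + 11 + 3 + 16 = 54.

Nearest-neighbour total = 54 miles; route Base → P4 → P2 → P6 → P1 → P3 → P5 → Base.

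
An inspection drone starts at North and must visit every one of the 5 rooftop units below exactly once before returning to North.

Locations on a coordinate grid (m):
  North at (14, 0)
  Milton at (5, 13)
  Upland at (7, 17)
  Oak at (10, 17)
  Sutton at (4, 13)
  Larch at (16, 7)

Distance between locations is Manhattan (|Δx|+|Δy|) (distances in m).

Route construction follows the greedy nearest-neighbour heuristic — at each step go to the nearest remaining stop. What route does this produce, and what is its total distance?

North → [Larch:9 / Oak:21 / Milton:22 / Sutton:23 / Upland:24] → Larch (9)
Larch → [Oak:16 / Milton:17 / Sutton:18 / Upland:19] → Oak (16)
Oak → [Upland:3 / Milton:9 / Sutton:10] → Upland (3)
Upland → [Milton:6 / Sutton:7] → Milton (6)
Milton → [Sutton:1] → Sutton (1)
Return Sutton→North: 23.
Total = 9 + 16 + 3 + 6 + 1 + 23 = 58.

Total distance 58 m via the nearest-neighbour route North → Larch → Oak → Upland → Milton → Sutton → North.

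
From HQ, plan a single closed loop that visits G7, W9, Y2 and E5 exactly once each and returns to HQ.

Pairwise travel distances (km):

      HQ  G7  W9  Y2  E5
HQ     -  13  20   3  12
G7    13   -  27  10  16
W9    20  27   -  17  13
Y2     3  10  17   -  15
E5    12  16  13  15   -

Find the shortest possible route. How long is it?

HQ-G7-W9-Y2-E5-HQ: 13+27+17+15+12 = 84
HQ-G7-W9-E5-Y2-HQ: 13+27+13+15+3 = 71
HQ-G7-Y2-W9-E5-HQ: 13+10+17+13+12 = 65
HQ-G7-Y2-E5-W9-HQ: 13+10+15+13+20 = 71
HQ-G7-E5-W9-Y2-HQ: 13+16+13+17+3 = 62
HQ-G7-E5-Y2-W9-HQ: 13+16+15+17+20 = 81
HQ-W9-G7-Y2-E5-HQ: 20+27+10+15+12 = 84
HQ-W9-G7-E5-Y2-HQ: 20+27+16+15+3 = 81
HQ-W9-Y2-G7-E5-HQ: 20+17+10+16+12 = 75
HQ-W9-E5-G7-Y2-HQ: 20+13+16+10+3 = 62
HQ-Y2-G7-W9-E5-HQ: 3+10+27+13+12 = 65
HQ-Y2-W9-G7-E5-HQ: 3+17+27+16+12 = 75
The minimum is 62.
One optimal route: HQ → G7 → E5 → W9 → Y2 → HQ (or its reverse).

Minimum total distance: 62 km.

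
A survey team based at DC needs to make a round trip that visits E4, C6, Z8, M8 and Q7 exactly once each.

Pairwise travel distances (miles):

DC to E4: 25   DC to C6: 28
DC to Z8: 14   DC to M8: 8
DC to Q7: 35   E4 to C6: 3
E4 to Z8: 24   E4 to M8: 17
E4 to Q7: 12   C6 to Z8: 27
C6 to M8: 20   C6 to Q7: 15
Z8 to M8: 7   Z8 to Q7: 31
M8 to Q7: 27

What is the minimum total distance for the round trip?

There are 60 distinct closed tours to check (reversals are equivalent).
DC - E4 - C6 - Z8 - M8 - Q7 - DC: 25+3+27+7+27+35 = 124
DC - E4 - C6 - Z8 - Q7 - M8 - DC: 25+3+27+31+27+8 = 121
DC - E4 - C6 - M8 - Z8 - Q7 - DC: 25+3+20+7+31+35 = 121
DC - E4 - C6 - M8 - Q7 - Z8 - DC: 25+3+20+27+31+14 = 120
DC - E4 - C6 - Q7 - Z8 - M8 - DC: 25+3+15+31+7+8 = 89
DC - E4 - C6 - Q7 - M8 - Z8 - DC: 25+3+15+27+7+14 = 91
DC - E4 - Z8 - C6 - M8 - Q7 - DC: 25+24+27+20+27+35 = 158
DC - E4 - Z8 - C6 - Q7 - M8 - DC: 25+24+27+15+27+8 = 126
DC - E4 - Z8 - M8 - C6 - Q7 - DC: 25+24+7+20+15+35 = 126
DC - E4 - Z8 - M8 - Q7 - C6 - DC: 25+24+7+27+15+28 = 126
DC - E4 - Z8 - Q7 - C6 - M8 - DC: 25+24+31+15+20+8 = 123
DC - E4 - Z8 - Q7 - M8 - C6 - DC: 25+24+31+27+20+28 = 155
DC - E4 - M8 - C6 - Z8 - Q7 - DC: 25+17+20+27+31+35 = 155
DC - E4 - M8 - C6 - Q7 - Z8 - DC: 25+17+20+15+31+14 = 122
… (46 more)
DC - Z8 - Q7 - E4 - C6 - M8 - DC: 14+31+12+3+20+8 = 88  ← best
The minimum is 88.
One optimal route: DC → Z8 → Q7 → E4 → C6 → M8 → DC (or its reverse).

Minimum total distance: 88 miles.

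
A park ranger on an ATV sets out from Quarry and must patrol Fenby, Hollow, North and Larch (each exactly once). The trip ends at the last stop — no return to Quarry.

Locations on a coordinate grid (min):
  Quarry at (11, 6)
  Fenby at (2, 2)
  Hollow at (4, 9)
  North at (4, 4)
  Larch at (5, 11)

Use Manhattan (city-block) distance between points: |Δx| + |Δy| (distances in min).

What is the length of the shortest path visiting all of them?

There are 4! = 24 possible orderings.
Quarry → Fenby → Hollow → North → Larch: 13+9+5+8 = 35
Quarry → Fenby → Hollow → Larch → North: 13+9+3+8 = 33
Quarry → Fenby → North → Hollow → Larch: 13+4+5+3 = 25
Quarry → Fenby → North → Larch → Hollow: 13+4+8+3 = 28
Quarry → Fenby → Larch → Hollow → North: 13+12+3+5 = 33
Quarry → Fenby → Larch → North → Hollow: 13+12+8+5 = 38
Quarry → Hollow → Fenby → North → Larch: 10+9+4+8 = 31
Quarry → Hollow → Fenby → Larch → North: 10+9+12+8 = 39
Quarry → Hollow → North → Fenby → Larch: 10+5+4+12 = 31
Quarry → Hollow → North → Larch → Fenby: 10+5+8+12 = 35
Quarry → Hollow → Larch → Fenby → North: 10+3+12+4 = 29
Quarry → Hollow → Larch → North → Fenby: 10+3+8+4 = 25
Quarry → North → Fenby → Hollow → Larch: 9+4+9+3 = 25
Quarry → North → Fenby → Larch → Hollow: 9+4+12+3 = 28
… (10 more)
Quarry → Larch → Hollow → North → Fenby: 11+3+5+4 = 23  ← best
The minimum is 23.
One shortest path: Quarry → Larch → Hollow → North → Fenby.

23 min — the minimum one-way total.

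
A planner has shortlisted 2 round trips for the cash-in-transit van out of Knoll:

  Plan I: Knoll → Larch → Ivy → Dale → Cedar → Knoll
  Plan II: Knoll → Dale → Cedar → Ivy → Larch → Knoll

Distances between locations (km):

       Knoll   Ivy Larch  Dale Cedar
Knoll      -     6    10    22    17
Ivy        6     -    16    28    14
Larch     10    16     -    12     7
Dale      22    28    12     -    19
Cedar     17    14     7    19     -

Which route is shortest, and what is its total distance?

Shortest is Plan II, total 81 km.

Plan I: 10 + 16 + 28 + 19 + 17 = 90
Plan II: 22 + 19 + 14 + 16 + 10 = 81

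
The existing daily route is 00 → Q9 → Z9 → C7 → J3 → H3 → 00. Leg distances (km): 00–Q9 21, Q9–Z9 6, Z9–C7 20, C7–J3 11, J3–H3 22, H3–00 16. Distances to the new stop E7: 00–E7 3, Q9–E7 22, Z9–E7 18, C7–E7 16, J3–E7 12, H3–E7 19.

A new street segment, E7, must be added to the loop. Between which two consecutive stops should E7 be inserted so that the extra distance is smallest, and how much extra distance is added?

+4 km — insert E7 between 00 and Q9.

Insertion cost between consecutive stops i–j is d(i,E7) + d(E7,j) − d(i,j):
  between 00 and Q9: 3 + 22 − 21 = 4
  between Q9 and Z9: 22 + 18 − 6 = 34
  between Z9 and C7: 18 + 16 − 20 = 14
  between C7 and J3: 16 + 12 − 11 = 17
  between J3 and H3: 12 + 19 − 22 = 9
  between H3 and 00: 19 + 3 − 16 = 6
Cheapest insertion is between 00 and Q9, adding 4.
New total = 96 + 4 = 100.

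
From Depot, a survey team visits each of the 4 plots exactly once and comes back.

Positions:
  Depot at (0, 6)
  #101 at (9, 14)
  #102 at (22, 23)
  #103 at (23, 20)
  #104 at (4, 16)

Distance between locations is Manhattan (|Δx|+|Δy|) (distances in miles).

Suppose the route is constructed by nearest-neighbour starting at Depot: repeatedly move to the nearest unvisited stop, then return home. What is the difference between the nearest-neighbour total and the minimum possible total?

Depot: #104=14, #101=17, #103=37, #102=39 ⇒ #104
#104: #101=7, #103=23, #102=25 ⇒ #101
#101: #103=20, #102=22 ⇒ #103
#103: #102=4 ⇒ #102
NN route Depot → #104 → #101 → #103 → #102 → Depot costs 84.
Optimal: Depot → #101 → #102 → #103 → #104 → Depot costs 80 (by enumerating all 12 distinct tours).
Excess = 84 − 80 = 4.

The nearest-neighbour route is 4 miles longer than optimal.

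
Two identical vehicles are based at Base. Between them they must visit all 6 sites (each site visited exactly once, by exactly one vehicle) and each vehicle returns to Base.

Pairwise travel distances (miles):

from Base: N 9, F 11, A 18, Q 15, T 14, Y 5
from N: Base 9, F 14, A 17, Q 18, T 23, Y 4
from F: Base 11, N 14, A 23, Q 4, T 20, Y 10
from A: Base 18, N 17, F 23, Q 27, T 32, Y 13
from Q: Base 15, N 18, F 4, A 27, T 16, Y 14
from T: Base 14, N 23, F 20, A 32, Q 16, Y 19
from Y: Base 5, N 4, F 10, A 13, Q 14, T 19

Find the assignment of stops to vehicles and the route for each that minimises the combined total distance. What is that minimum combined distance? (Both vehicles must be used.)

There are 2^5 − 1 = 31 ways to divide the 6 stops into two non-empty groups. For each, the best each vehicle can do is its own shortest tour through its group:
  {N} + {F, A, Q, T, Y}: 18 + 75 = 93
  {F} + {N, A, Q, T, Y}: 22 + 83 = 105
  {N, F} + {A, Q, T, Y}: 34 + 75 = 109
  {A} + {N, F, Q, T, Y}: 36 + 57 = 93
  {N, A} + {F, Q, T, Y}: 44 + 49 = 93
  {F, A} + {N, Q, T, Y}: 52 + 57 = 109
  … (31 splits in total)
  {F, Q, T} + {N, A, Y}: 45 + 44 = 89  ← best
Best: vehicle 1 Base → F → Q → T → Base = 45; vehicle 2 Base → N → A → Y → Base = 44; combined 89.

89 miles — the smallest possible combined total.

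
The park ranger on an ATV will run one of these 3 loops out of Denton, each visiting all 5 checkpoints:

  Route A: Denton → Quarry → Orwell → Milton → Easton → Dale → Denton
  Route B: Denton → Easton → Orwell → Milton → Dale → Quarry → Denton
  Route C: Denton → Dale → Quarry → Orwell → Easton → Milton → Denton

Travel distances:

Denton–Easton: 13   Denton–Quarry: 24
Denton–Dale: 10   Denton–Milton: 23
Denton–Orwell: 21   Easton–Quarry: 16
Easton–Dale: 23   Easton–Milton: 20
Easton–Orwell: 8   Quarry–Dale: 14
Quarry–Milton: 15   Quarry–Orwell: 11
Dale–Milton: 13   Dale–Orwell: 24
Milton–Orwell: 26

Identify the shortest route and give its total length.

Route A: 24 + 11 + 26 + 20 + 23 + 10 = 114
Route B: 13 + 8 + 26 + 13 + 14 + 24 = 98
Route C: 10 + 14 + 11 + 8 + 20 + 23 = 86

86 — Route C is the shortest.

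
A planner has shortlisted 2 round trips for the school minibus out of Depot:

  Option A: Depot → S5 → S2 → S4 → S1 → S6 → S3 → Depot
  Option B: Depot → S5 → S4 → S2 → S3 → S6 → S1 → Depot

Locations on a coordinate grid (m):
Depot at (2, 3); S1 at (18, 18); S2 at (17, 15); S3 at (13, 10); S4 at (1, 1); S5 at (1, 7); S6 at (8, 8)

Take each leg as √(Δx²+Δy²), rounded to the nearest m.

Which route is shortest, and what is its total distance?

Option A: 4 + 18 + 21 + 24 + 14 + 5 + 13 = 99
Option B: 4 + 6 + 21 + 6 + 5 + 14 + 22 = 78

78 m — Option B is the shortest.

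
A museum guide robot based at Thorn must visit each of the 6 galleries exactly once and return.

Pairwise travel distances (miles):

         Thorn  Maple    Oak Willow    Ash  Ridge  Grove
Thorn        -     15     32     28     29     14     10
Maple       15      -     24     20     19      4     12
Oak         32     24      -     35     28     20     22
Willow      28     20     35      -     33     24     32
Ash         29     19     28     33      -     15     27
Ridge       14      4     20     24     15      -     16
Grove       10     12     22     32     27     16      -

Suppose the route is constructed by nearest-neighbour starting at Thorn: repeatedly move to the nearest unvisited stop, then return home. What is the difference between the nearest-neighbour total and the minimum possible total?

The nearest-neighbour route is 5 miles longer than optimal.

Thorn: Grove=10, Ridge=14, Maple=15, Willow=28, Ash=29, Oak=32 ⇒ Grove
Grove: Maple=12, Ridge=16, Oak=22, Ash=27, Willow=32 ⇒ Maple
Maple: Ridge=4, Ash=19, Willow=20, Oak=24 ⇒ Ridge
Ridge: Ash=15, Oak=20, Willow=24 ⇒ Ash
Ash: Oak=28, Willow=33 ⇒ Oak
Oak: Willow=35 ⇒ Willow
NN route Thorn → Grove → Maple → Ridge → Ash → Oak → Willow → Thorn costs 132.
Optimal: Thorn → Willow → Maple → Ridge → Ash → Oak → Grove → Thorn costs 127 (by enumerating all 360 distinct tours).
Excess = 132 − 127 = 5.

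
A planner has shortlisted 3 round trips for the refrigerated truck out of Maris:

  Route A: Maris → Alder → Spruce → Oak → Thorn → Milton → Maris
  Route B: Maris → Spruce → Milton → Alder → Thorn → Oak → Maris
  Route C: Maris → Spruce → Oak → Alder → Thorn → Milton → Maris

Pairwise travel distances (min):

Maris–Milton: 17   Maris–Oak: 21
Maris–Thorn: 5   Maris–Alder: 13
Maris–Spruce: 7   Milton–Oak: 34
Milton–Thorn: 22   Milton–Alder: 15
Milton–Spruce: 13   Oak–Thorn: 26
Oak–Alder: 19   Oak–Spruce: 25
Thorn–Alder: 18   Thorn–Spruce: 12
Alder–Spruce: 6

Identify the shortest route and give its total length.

100 min — Route B is the shortest.

Route A: 13 + 6 + 25 + 26 + 22 + 17 = 109
Route B: 7 + 13 + 15 + 18 + 26 + 21 = 100
Route C: 7 + 25 + 19 + 18 + 22 + 17 = 108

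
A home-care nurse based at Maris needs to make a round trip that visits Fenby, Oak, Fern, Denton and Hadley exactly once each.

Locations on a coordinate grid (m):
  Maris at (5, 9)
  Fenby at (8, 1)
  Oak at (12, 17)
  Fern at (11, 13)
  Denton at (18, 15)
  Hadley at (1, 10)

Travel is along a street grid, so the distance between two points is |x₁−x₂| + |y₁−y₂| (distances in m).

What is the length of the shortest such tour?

Minimum total distance: 66 m.

With 5 stops there are 5!/2 = 60 distinct round trips (a route and its reverse cost the same).
Maris→Fenby→Oak→Fern→Denton→Hadley→Maris: 11+20+5+9+22+5 = 72
Maris→Fenby→Oak→Fern→Hadley→Denton→Maris: 11+20+5+13+22+19 = 90
Maris→Fenby→Oak→Denton→Fern→Hadley→Maris: 11+20+8+9+13+5 = 66
Maris→Fenby→Oak→Denton→Hadley→Fern→Maris: 11+20+8+22+13+10 = 84
Maris→Fenby→Oak→Hadley→Fern→Denton→Maris: 11+20+18+13+9+19 = 90
Maris→Fenby→Oak→Hadley→Denton→Fern→Maris: 11+20+18+22+9+10 = 90
Maris→Fenby→Fern→Oak→Denton→Hadley→Maris: 11+15+5+8+22+5 = 66
Maris→Fenby→Fern→Oak→Hadley→Denton→Maris: 11+15+5+18+22+19 = 90
Maris→Fenby→Fern→Denton→Oak→Hadley→Maris: 11+15+9+8+18+5 = 66
Maris→Fenby→Fern→Denton→Hadley→Oak→Maris: 11+15+9+22+18+15 = 90
Maris→Fenby→Fern→Hadley→Oak→Denton→Maris: 11+15+13+18+8+19 = 84
Maris→Fenby→Fern→Hadley→Denton→Oak→Maris: 11+15+13+22+8+15 = 84
Maris→Fenby→Denton→Oak→Fern→Hadley→Maris: 11+24+8+5+13+5 = 66
Maris→Fenby→Denton→Oak→Hadley→Fern→Maris: 11+24+8+18+13+10 = 84
… (46 more)
The minimum is 66.
One optimal route: Maris → Fenby → Oak → Denton → Fern → Hadley → Maris (or its reverse).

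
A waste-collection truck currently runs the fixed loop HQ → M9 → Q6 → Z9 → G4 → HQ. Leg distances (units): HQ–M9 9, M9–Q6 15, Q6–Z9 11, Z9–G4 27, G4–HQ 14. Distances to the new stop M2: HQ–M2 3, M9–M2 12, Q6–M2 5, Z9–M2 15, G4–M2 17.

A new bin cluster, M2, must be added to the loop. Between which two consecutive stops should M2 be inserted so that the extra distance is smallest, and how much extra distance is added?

Insertion cost between consecutive stops i–j is d(i,M2) + d(M2,j) − d(i,j):
  between HQ and M9: 3 + 12 − 9 = 6
  between M9 and Q6: 12 + 5 − 15 = 2
  between Q6 and Z9: 5 + 15 − 11 = 9
  between Z9 and G4: 15 + 17 − 27 = 5
  between G4 and HQ: 17 + 3 − 14 = 6
Cheapest insertion is between M9 and Q6, adding 2.
New total = 76 + 2 = 78.

+2 — insert M2 between M9 and Q6.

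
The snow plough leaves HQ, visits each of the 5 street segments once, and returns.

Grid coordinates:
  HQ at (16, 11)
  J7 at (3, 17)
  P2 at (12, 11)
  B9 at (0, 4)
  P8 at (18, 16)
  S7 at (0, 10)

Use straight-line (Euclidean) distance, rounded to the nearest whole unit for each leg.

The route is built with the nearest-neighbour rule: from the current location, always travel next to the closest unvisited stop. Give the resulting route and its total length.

Nearest-neighbour total = 58; route HQ → P2 → P8 → J7 → S7 → B9 → HQ.

HQ → [P2:4 / P8:5 / J7:14 / S7:16 / B9:17] → P2 (4)
P2 → [P8:8 / J7:11 / S7:12 / B9:14] → P8 (8)
P8 → [J7:15 / S7:19 / B9:22] → J7 (15)
J7 → [S7:8 / B9:13] → S7 (8)
S7 → [B9:6] → B9 (6)
Return B9→HQ: 17.
Total = 4 + 8 + 15 + 8 + 6 + 17 = 58.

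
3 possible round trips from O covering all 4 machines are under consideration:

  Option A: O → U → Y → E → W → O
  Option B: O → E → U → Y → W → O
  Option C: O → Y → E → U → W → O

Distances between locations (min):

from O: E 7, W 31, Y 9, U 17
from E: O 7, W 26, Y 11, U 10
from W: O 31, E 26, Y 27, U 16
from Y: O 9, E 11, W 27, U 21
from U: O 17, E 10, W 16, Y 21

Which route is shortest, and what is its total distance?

Option A: 17 + 21 + 11 + 26 + 31 = 106
Option B: 7 + 10 + 21 + 27 + 31 = 96
Option C: 9 + 11 + 10 + 16 + 31 = 77

77 min — Option C is the shortest.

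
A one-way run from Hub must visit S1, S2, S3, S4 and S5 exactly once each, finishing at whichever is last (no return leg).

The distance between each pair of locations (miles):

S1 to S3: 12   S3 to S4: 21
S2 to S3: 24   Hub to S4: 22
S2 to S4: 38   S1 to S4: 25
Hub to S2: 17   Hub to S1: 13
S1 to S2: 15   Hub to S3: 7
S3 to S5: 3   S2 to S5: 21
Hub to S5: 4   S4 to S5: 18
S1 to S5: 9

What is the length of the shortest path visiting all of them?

Minimum one-way distance = 65 miles.

There are 5! = 120 possible orderings.
Hub→S1→S2→S3→S4→S5: 13+15+24+21+18 = 91
Hub→S1→S2→S3→S5→S4: 13+15+24+3+18 = 73
Hub→S1→S2→S4→S3→S5: 13+15+38+21+3 = 90
Hub→S1→S2→S4→S5→S3: 13+15+38+18+3 = 87
Hub→S1→S2→S5→S3→S4: 13+15+21+3+21 = 73
Hub→S1→S2→S5→S4→S3: 13+15+21+18+21 = 88
Hub→S1→S3→S2→S4→S5: 13+12+24+38+18 = 105
Hub→S1→S3→S2→S5→S4: 13+12+24+21+18 = 88
Hub→S1→S3→S4→S2→S5: 13+12+21+38+21 = 105
Hub→S1→S3→S4→S5→S2: 13+12+21+18+21 = 85
Hub→S1→S3→S5→S2→S4: 13+12+3+21+38 = 87
Hub→S1→S3→S5→S4→S2: 13+12+3+18+38 = 84
Hub→S1→S4→S2→S3→S5: 13+25+38+24+3 = 103
Hub→S1→S4→S2→S5→S3: 13+25+38+21+3 = 100
… (106 more)
Hub→S2→S1→S3→S5→S4: 17+15+12+3+18 = 65  ← best
The minimum is 65.
One shortest path: Hub → S2 → S1 → S3 → S5 → S4.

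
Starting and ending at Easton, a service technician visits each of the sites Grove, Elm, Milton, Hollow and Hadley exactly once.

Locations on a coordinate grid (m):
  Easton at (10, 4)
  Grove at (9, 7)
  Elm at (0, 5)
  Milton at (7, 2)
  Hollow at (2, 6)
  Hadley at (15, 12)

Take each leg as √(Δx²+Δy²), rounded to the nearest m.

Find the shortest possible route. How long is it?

Minimum total distance: 38 m.

With 5 stops there are 5!/2 = 60 distinct round trips (a route and its reverse cost the same).
Easton-Grove-Elm-Milton-Hollow-Hadley-Easton: 3+9+8+6+14+9 = 49
Easton-Grove-Elm-Milton-Hadley-Hollow-Easton: 3+9+8+13+14+8 = 55
Easton-Grove-Elm-Hollow-Milton-Hadley-Easton: 3+9+2+6+13+9 = 42
Easton-Grove-Elm-Hollow-Hadley-Milton-Easton: 3+9+2+14+13+4 = 45
Easton-Grove-Elm-Hadley-Milton-Hollow-Easton: 3+9+17+13+6+8 = 56
Easton-Grove-Elm-Hadley-Hollow-Milton-Easton: 3+9+17+14+6+4 = 53
Easton-Grove-Milton-Elm-Hollow-Hadley-Easton: 3+5+8+2+14+9 = 41
Easton-Grove-Milton-Elm-Hadley-Hollow-Easton: 3+5+8+17+14+8 = 55
Easton-Grove-Milton-Hollow-Elm-Hadley-Easton: 3+5+6+2+17+9 = 42
Easton-Grove-Milton-Hollow-Hadley-Elm-Easton: 3+5+6+14+17+10 = 55
Easton-Grove-Milton-Hadley-Elm-Hollow-Easton: 3+5+13+17+2+8 = 48
Easton-Grove-Milton-Hadley-Hollow-Elm-Easton: 3+5+13+14+2+10 = 47
Easton-Grove-Hollow-Elm-Milton-Hadley-Easton: 3+7+2+8+13+9 = 42
Easton-Grove-Hollow-Elm-Hadley-Milton-Easton: 3+7+2+17+13+4 = 46
… (46 more)
Easton-Milton-Elm-Hollow-Grove-Hadley-Easton: 4+8+2+7+8+9 = 38  ← best
The minimum is 38.
One optimal route: Easton → Milton → Elm → Hollow → Grove → Hadley → Easton (or its reverse).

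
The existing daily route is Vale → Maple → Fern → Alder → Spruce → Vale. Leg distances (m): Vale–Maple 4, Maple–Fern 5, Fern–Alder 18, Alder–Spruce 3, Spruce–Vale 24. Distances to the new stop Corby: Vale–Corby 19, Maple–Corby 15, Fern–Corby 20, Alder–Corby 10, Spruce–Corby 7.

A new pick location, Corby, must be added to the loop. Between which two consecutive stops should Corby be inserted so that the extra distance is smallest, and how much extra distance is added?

Minimum extra distance: 2 m, inserting Corby between Spruce and Vale.

Insertion cost between consecutive stops i–j is d(i,Corby) + d(Corby,j) − d(i,j):
  between Vale and Maple: 19 + 15 − 4 = 30
  between Maple and Fern: 15 + 20 − 5 = 30
  between Fern and Alder: 20 + 10 − 18 = 12
  between Alder and Spruce: 10 + 7 − 3 = 14
  between Spruce and Vale: 7 + 19 − 24 = 2
Cheapest insertion is between Spruce and Vale, adding 2.
New total = 54 + 2 = 56.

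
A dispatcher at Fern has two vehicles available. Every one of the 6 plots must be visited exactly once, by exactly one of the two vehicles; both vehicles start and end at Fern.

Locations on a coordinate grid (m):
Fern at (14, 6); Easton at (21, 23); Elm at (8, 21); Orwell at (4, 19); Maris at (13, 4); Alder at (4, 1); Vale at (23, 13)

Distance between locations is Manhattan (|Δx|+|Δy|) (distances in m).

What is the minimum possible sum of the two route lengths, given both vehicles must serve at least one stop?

88 m — the smallest possible combined total.

Try each way of splitting the stops between the two vehicles (each non-empty) and, for each split, find the best tour for each vehicle:
  {Easton} + {Elm, Orwell, Maris, Alder, Vale}: 48 + 78 = 126
  {Elm} + {Easton, Orwell, Maris, Alder, Vale}: 42 + 82 = 124
  {Easton, Elm} + {Orwell, Maris, Alder, Vale}: 60 + 74 = 134
  {Orwell} + {Easton, Elm, Maris, Alder, Vale}: 46 + 82 = 128
  {Easton, Orwell} + {Elm, Maris, Alder, Vale}: 68 + 78 = 146
  {Elm, Orwell} + {Easton, Maris, Alder, Vale}: 50 + 82 = 132
  … (31 splits in total)
  {Maris} + {Easton, Elm, Orwell, Alder, Vale}: 6 + 82 = 88  ← best
Best: vehicle 1 Fern → Maris → Fern = 6; vehicle 2 Fern → Alder → Orwell → Elm → Easton → Vale → Fern = 82; combined 88.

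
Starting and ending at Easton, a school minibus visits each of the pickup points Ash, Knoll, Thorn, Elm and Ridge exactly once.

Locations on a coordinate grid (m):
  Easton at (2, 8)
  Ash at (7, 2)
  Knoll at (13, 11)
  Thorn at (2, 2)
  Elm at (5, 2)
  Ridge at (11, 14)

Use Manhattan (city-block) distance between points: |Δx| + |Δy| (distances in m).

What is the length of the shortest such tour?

Shortest round trip = 46 m.

With 5 stops there are 5!/2 = 60 distinct round trips (a route and its reverse cost the same).
Easton-Ash-Knoll-Thorn-Elm-Ridge-Easton: 11+15+20+3+18+15 = 82
Easton-Ash-Knoll-Thorn-Ridge-Elm-Easton: 11+15+20+21+18+9 = 94
Easton-Ash-Knoll-Elm-Thorn-Ridge-Easton: 11+15+17+3+21+15 = 82
Easton-Ash-Knoll-Elm-Ridge-Thorn-Easton: 11+15+17+18+21+6 = 88
Easton-Ash-Knoll-Ridge-Thorn-Elm-Easton: 11+15+5+21+3+9 = 64
Easton-Ash-Knoll-Ridge-Elm-Thorn-Easton: 11+15+5+18+3+6 = 58
Easton-Ash-Thorn-Knoll-Elm-Ridge-Easton: 11+5+20+17+18+15 = 86
Easton-Ash-Thorn-Knoll-Ridge-Elm-Easton: 11+5+20+5+18+9 = 68
Easton-Ash-Thorn-Elm-Knoll-Ridge-Easton: 11+5+3+17+5+15 = 56
Easton-Ash-Thorn-Elm-Ridge-Knoll-Easton: 11+5+3+18+5+14 = 56
Easton-Ash-Thorn-Ridge-Knoll-Elm-Easton: 11+5+21+5+17+9 = 68
Easton-Ash-Thorn-Ridge-Elm-Knoll-Easton: 11+5+21+18+17+14 = 86
Easton-Ash-Elm-Knoll-Thorn-Ridge-Easton: 11+2+17+20+21+15 = 86
Easton-Ash-Elm-Knoll-Ridge-Thorn-Easton: 11+2+17+5+21+6 = 62
… (46 more)
Easton-Knoll-Ridge-Ash-Elm-Thorn-Easton: 14+5+16+2+3+6 = 46  ← best
The minimum is 46.
One optimal route: Easton → Knoll → Ridge → Ash → Elm → Thorn → Easton (or its reverse).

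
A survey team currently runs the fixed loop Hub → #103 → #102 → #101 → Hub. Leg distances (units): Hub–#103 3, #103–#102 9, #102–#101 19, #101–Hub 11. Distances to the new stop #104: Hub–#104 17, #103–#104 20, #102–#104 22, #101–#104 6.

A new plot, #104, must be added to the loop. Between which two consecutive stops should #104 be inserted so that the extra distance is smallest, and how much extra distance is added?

Insertion cost between consecutive stops i–j is d(i,#104) + d(#104,j) − d(i,j):
  between Hub and #103: 17 + 20 − 3 = 34
  between #103 and #102: 20 + 22 − 9 = 33
  between #102 and #101: 22 + 6 − 19 = 9
  between #101 and Hub: 6 + 17 − 11 = 12
Cheapest insertion is between #102 and #101, adding 9.
New total = 42 + 9 = 51.

Minimum extra distance: 9, inserting #104 between #102 and #101.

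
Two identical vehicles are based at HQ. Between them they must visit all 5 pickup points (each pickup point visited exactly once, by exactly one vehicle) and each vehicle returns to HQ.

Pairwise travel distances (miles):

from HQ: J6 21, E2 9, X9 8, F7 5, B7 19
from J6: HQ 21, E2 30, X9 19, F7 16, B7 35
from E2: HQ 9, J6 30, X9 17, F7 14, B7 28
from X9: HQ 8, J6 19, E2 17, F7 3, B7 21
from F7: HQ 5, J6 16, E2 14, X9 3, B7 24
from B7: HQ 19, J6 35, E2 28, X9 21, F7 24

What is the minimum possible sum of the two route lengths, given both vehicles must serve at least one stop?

98 miles — the smallest possible combined total.

Check every non-empty split of the stops between the two vehicles; for each half take its own optimal tour:
  {J6} + {E2, X9, F7, B7}: 42 + 66 = 108
  {E2} + {J6, X9, F7, B7}: 18 + 80 = 98
  {J6, E2} + {X9, F7, B7}: 60 + 48 = 108
  {X9} + {J6, E2, F7, B7}: 16 + 93 = 109
  {J6, X9} + {E2, F7, B7}: 48 + 66 = 114
  {E2, X9} + {J6, F7, B7}: 34 + 75 = 109
  … (15 splits in total)
Best: vehicle 1 HQ → E2 → HQ = 18; vehicle 2 HQ → J6 → F7 → X9 → B7 → HQ = 80; combined 98.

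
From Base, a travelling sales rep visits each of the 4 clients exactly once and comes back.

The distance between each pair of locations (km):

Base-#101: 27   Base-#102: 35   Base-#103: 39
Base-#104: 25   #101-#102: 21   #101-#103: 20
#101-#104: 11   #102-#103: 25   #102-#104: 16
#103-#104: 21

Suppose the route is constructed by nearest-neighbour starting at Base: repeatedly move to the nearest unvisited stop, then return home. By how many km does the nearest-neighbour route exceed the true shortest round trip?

Excess over optimum: 3 km.

From Base: #104=25, #101=27, #102=35, #103=39 → choose #104 (25).
From #104: #101=11, #102=16, #103=21 → choose #101 (11).
From #101: #103=20, #102=21 → choose #103 (20).
From #103: #102=25 → choose #102 (25).
NN route Base → #104 → #101 → #103 → #102 → Base costs 116.
Optimal: Base → #101 → #103 → #102 → #104 → Base costs 113 (by enumerating all 12 distinct tours).
Excess = 116 − 113 = 3.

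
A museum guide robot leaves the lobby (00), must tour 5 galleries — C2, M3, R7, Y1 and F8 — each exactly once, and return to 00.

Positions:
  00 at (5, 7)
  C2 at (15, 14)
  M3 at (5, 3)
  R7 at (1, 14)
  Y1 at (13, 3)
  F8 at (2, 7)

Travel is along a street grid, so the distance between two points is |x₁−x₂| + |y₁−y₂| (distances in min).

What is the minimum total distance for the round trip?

Shortest round trip = 50 min.

With 5 stops there are 5!/2 = 60 distinct round trips (a route and its reverse cost the same).
00 - C2 - M3 - R7 - Y1 - F8 - 00: 17+21+15+23+15+3 = 94
00 - C2 - M3 - R7 - F8 - Y1 - 00: 17+21+15+8+15+12 = 88
00 - C2 - M3 - Y1 - R7 - F8 - 00: 17+21+8+23+8+3 = 80
00 - C2 - M3 - Y1 - F8 - R7 - 00: 17+21+8+15+8+11 = 80
00 - C2 - M3 - F8 - R7 - Y1 - 00: 17+21+7+8+23+12 = 88
00 - C2 - M3 - F8 - Y1 - R7 - 00: 17+21+7+15+23+11 = 94
00 - C2 - R7 - M3 - Y1 - F8 - 00: 17+14+15+8+15+3 = 72
00 - C2 - R7 - M3 - F8 - Y1 - 00: 17+14+15+7+15+12 = 80
00 - C2 - R7 - Y1 - M3 - F8 - 00: 17+14+23+8+7+3 = 72
00 - C2 - R7 - Y1 - F8 - M3 - 00: 17+14+23+15+7+4 = 80
00 - C2 - R7 - F8 - M3 - Y1 - 00: 17+14+8+7+8+12 = 66
00 - C2 - R7 - F8 - Y1 - M3 - 00: 17+14+8+15+8+4 = 66
00 - C2 - Y1 - M3 - R7 - F8 - 00: 17+13+8+15+8+3 = 64
00 - C2 - Y1 - M3 - F8 - R7 - 00: 17+13+8+7+8+11 = 64
… (46 more)
00 - M3 - Y1 - C2 - R7 - F8 - 00: 4+8+13+14+8+3 = 50  ← best
The minimum is 50.
One optimal route: 00 → M3 → Y1 → C2 → R7 → F8 → 00 (or its reverse).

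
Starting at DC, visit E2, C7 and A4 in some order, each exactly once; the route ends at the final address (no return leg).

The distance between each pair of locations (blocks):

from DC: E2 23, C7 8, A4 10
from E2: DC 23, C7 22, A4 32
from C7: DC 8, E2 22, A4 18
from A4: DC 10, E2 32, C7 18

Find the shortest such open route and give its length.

Minimum one-way distance = 50 blocks.

There are 3! = 6 possible orderings.
DC - E2 - C7 - A4: 23+22+18 = 63
DC - E2 - A4 - C7: 23+32+18 = 73
DC - C7 - E2 - A4: 8+22+32 = 62
DC - C7 - A4 - E2: 8+18+32 = 58
DC - A4 - E2 - C7: 10+32+22 = 64
DC - A4 - C7 - E2: 10+18+22 = 50
The minimum is 50.
One shortest path: DC → A4 → C7 → E2.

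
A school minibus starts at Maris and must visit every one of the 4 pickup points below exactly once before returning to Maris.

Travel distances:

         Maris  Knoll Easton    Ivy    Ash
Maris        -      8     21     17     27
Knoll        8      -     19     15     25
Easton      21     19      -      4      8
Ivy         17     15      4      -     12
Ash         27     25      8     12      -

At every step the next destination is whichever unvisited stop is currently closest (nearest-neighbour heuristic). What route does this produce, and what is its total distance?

From Maris: distances to unvisited — Knoll=8, Ivy=17, Easton=21, Ash=27. Nearest is Knoll (8).
From Knoll: distances to unvisited — Ivy=15, Easton=19, Ash=25. Nearest is Ivy (15).
From Ivy: distances to unvisited — Easton=4, Ash=12. Nearest is Easton (4).
From Easton: distances to unvisited — Ash=8. Nearest is Ash (8).
Return Ash→Maris: 27.
Total = 8 + 15 + 4 + 8 + 27 = 62.

Nearest-neighbour total = 62; route Maris → Knoll → Ivy → Easton → Ash → Maris.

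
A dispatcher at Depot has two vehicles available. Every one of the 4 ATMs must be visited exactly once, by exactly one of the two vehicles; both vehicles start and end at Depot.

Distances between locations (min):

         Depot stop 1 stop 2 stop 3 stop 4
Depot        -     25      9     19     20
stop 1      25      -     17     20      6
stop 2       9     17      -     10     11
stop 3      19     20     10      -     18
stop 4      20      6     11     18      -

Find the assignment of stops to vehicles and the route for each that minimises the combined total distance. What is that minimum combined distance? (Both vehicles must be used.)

83 min — the smallest possible combined total.

There are 2^3 − 1 = 7 ways to divide the 4 stops into two non-empty groups. For each, the best each vehicle can do is its own shortest tour through its group:
  {stop 1} + {stop 2, stop 3, stop 4}: 50 + 57 = 107
  {stop 2} + {stop 1, stop 3, stop 4}: 18 + 65 = 83
  {stop 1, stop 2} + {stop 3, stop 4}: 51 + 57 = 108
  {stop 3} + {stop 1, stop 2, stop 4}: 38 + 51 = 89
  {stop 1, stop 3} + {stop 2, stop 4}: 64 + 40 = 104
  {stop 2, stop 3} + {stop 1, stop 4}: 38 + 51 = 89
  … (7 splits in total)
Best: vehicle 1 Depot → stop 2 → Depot = 18; vehicle 2 Depot → stop 3 → stop 1 → stop 4 → Depot = 65; combined 83.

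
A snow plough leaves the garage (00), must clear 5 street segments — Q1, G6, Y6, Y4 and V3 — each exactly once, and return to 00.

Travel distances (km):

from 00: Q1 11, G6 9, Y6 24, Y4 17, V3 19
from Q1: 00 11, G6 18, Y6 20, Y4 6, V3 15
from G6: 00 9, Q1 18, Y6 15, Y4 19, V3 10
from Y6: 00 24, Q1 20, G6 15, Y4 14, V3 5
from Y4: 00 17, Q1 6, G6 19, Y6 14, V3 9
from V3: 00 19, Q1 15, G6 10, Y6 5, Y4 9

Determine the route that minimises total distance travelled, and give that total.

Minimum total distance: 55 km.

There are 60 distinct closed tours to check (reversals are equivalent).
00→Q1→G6→Y6→Y4→V3→00: 11+18+15+14+9+19 = 86
00→Q1→G6→Y6→V3→Y4→00: 11+18+15+5+9+17 = 75
00→Q1→G6→Y4→Y6→V3→00: 11+18+19+14+5+19 = 86
00→Q1→G6→Y4→V3→Y6→00: 11+18+19+9+5+24 = 86
00→Q1→G6→V3→Y6→Y4→00: 11+18+10+5+14+17 = 75
00→Q1→G6→V3→Y4→Y6→00: 11+18+10+9+14+24 = 86
00→Q1→Y6→G6→Y4→V3→00: 11+20+15+19+9+19 = 93
00→Q1→Y6→G6→V3→Y4→00: 11+20+15+10+9+17 = 82
00→Q1→Y6→Y4→G6→V3→00: 11+20+14+19+10+19 = 93
00→Q1→Y6→Y4→V3→G6→00: 11+20+14+9+10+9 = 73
00→Q1→Y6→V3→G6→Y4→00: 11+20+5+10+19+17 = 82
00→Q1→Y6→V3→Y4→G6→00: 11+20+5+9+19+9 = 73
00→Q1→Y4→G6→Y6→V3→00: 11+6+19+15+5+19 = 75
00→Q1→Y4→G6→V3→Y6→00: 11+6+19+10+5+24 = 75
… (46 more)
00→Q1→Y4→Y6→V3→G6→00: 11+6+14+5+10+9 = 55  ← best
The minimum is 55.
One optimal route: 00 → Q1 → Y4 → Y6 → V3 → G6 → 00 (or its reverse).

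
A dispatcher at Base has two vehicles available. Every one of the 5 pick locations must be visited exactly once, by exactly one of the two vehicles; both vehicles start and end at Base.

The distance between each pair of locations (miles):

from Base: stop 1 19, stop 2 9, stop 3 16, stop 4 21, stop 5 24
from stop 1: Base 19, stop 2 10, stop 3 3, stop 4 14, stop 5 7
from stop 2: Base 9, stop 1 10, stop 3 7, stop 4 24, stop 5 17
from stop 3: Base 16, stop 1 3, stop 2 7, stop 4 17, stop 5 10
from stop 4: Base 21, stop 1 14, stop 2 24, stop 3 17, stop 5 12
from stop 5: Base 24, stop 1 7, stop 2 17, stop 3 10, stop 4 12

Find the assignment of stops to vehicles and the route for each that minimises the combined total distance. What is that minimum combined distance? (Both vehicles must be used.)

Minimum combined distance: 77 miles.

There are 2^4 − 1 = 15 ways to divide the 5 stops into two non-empty groups. For each, the best each vehicle can do is its own shortest tour through its group:
  {stop 1} + {stop 2, stop 3, stop 4, stop 5}: 38 + 59 = 97
  {stop 2} + {stop 1, stop 3, stop 4, stop 5}: 18 + 59 = 77
  {stop 1, stop 2} + {stop 3, stop 4, stop 5}: 38 + 59 = 97
  {stop 3} + {stop 1, stop 2, stop 4, stop 5}: 32 + 59 = 91
  {stop 1, stop 3} + {stop 2, stop 4, stop 5}: 38 + 59 = 97
  {stop 2, stop 3} + {stop 1, stop 4, stop 5}: 32 + 59 = 91
  … (15 splits in total)
Best: vehicle 1 Base → stop 2 → Base = 18; vehicle 2 Base → stop 3 → stop 1 → stop 5 → stop 4 → Base = 59; combined 77.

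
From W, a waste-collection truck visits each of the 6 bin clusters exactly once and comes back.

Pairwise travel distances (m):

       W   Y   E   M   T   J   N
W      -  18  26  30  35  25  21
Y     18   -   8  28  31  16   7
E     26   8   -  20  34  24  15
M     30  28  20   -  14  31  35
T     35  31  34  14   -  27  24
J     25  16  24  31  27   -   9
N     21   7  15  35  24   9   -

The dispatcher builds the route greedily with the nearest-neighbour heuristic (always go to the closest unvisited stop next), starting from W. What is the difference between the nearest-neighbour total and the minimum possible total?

The nearest-neighbour route is 10 m longer than optimal.

From W: Y=18, N=21, J=25, E=26, M=30, T=35 → choose Y (18).
From Y: N=7, E=8, J=16, M=28, T=31 → choose N (7).
From N: J=9, E=15, T=24, M=35 → choose J (9).
From J: E=24, T=27, M=31 → choose E (24).
From E: M=20, T=34 → choose M (20).
From M: T=14 → choose T (14).
NN route W → Y → N → J → E → M → T → W costs 127.
Optimal: W → Y → E → M → T → J → N → W costs 117 (by enumerating all 360 distinct tours).
Excess = 127 − 117 = 10.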